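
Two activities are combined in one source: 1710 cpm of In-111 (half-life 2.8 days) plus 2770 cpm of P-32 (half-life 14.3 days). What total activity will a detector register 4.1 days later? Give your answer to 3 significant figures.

2890 cpm

In-111: 1710 × (1/2)^(4.1/2.8) = 1710 × (1/2)^1.4643 ≈ 619.73 cpm.
P-32: 2770 × (1/2)^(4.1/14.3) = 2770 × (1/2)^0.28671 ≈ 2270.8 cpm.
Total = 619.73 + 2270.8 ≈ 2890.5 cpm.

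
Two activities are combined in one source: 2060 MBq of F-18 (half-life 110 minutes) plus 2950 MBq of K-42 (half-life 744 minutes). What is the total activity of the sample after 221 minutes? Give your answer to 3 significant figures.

F-18: 2060 × (1/2)^(221/110) = 2060 × (1/2)^2.0091 ≈ 511.77 MBq.
K-42: 2950 × (1/2)^(221/744) = 2950 × (1/2)^0.29704 ≈ 2401.1 MBq.
Total = 511.77 + 2401.1 ≈ 2912.8 MBq.

2910 MBq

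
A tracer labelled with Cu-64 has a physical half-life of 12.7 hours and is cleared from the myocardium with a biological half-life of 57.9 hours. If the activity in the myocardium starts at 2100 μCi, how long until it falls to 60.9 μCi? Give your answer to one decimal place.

1/t_eff = 1/t_phys + 1/t_biol = 1/12.7 + 1/57.9 = 0.096011 per hour.
t_eff = 12.7 × 57.9 / (12.7 + 57.9) ≈ 10.415 hours.
n = log₂(2100/60.9) ≈ 5.1078; t = 5.1078 × 10.415 ≈ 53.2 hours.

53.2 hours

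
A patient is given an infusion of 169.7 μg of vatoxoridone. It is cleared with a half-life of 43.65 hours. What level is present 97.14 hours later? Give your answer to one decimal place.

Number of half-lives: n = 97.14/43.65 ≈ 2.2254.
Remaining = 169.7 × (1/2)^2.2254 = 169.7 × 0.21384 ≈ 36.288 μg.

36.3 μg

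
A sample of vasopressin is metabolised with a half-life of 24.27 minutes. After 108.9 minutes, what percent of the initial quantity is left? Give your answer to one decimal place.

n = 108.9/24.27 ≈ 4.487 half-lives.
Fraction remaining = (1/2)^4.487 ≈ 0.044594, i.e. 4.4594%.

4.5%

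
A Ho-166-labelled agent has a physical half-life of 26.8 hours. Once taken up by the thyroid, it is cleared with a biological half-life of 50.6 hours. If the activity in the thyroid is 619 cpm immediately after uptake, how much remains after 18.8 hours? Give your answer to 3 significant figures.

294 cpm

1/t_eff = 1/t_phys + 1/t_biol = 1/26.8 + 1/50.6 = 0.057076 per hour.
t_eff = 26.8 × 50.6 / (26.8 + 50.6) ≈ 17.52 hours.
Remaining = 619 × (1/2)^(18.8/17.52) = 619 × (1/2)^1.073 ≈ 294.22 cpm.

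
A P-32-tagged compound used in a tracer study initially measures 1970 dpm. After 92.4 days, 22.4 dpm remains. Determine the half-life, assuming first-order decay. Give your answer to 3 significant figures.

A/A₀ = 22.4/1970 ≈ 0.011371.
n = log₂(87.946) ≈ 6.4586 half-lives elapsed in 92.4 days.
t½ = 92.4/6.4586 ≈ 14.307 days.

14.3 days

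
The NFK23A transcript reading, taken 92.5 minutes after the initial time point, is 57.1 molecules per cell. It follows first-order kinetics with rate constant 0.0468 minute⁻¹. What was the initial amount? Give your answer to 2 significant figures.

4300 molecules per cell

t½ = ln 2 / λ = 0.69315 / 0.0468 ≈ 14.811 minutes.
Number of half-lives elapsed: n = 92.5/14.811 ≈ 6.2454.
A₀ = A × 2^n = 57.1 × 2^6.2454 = 57.1 × 75.868 ≈ 4332.1 molecules per cell.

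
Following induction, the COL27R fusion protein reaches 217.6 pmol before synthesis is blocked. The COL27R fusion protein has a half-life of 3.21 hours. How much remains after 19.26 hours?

3.4 pmol

Elapsed time is 6 half-lives (19.26/3.21).
Each half-life halves the amount: 217.6 × (1/2)^6 = 217.6/64 = 3.4 pmol.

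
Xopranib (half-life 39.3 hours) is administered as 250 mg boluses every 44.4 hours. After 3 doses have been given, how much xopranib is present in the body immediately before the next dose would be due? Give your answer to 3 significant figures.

The 3 doses were given 133.2, 88.8, 44.4 hours ago.
Total = 250·(1/2)^(133.2/39.3) + 250·(1/2)^(88.8/39.3) + 250·(1/2)^(44.4/39.3)
      = 23.859 + 52.21 + 114.25 ≈ 190.32 mg.

190 mg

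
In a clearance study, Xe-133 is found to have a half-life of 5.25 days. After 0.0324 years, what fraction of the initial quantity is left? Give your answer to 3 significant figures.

0.210

0.0324 years = 11.826 days.
n = 11.826/5.25 ≈ 2.2526 half-lives.
Fraction remaining = (1/2)^2.2526 ≈ 0.20985.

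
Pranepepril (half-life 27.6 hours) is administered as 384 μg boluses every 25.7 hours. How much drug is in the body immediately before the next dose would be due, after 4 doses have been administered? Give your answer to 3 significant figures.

391 μg

The 4 doses were given 102.8, 77.1, 51.4, 25.7 hours ago.
Total = 384·(1/2)^(102.8/27.6) + 384·(1/2)^(77.1/27.6) + 384·(1/2)^(51.4/27.6) + 384·(1/2)^(25.7/27.6)
      = 29.047 + 55.387 + 105.61 + 201.38 ≈ 391.43 μg.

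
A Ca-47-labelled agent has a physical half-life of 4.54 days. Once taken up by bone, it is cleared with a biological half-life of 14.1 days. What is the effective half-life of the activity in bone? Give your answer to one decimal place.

1/t_eff = 1/t_phys + 1/t_biol = 1/4.54 + 1/14.1 = 0.29119 per day.
t_eff = 4.54 × 14.1 / (4.54 + 14.1) ≈ 3.4342 days.

3.4 days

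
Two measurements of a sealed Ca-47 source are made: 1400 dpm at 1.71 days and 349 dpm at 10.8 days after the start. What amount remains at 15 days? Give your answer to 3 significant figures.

184 dpm

Over Δt = 10.8 − 1.71 = 9.09 days, the level fell by a factor of 1400/349 ≈ 4.0115.
n = log₂(4.0115) ≈ 2.0041 half-lives, so t½ = 9.09/2.0041 ≈ 4.5356 days.
From t = 10.8 to t = 15: 349 × (1/2)^((15−10.8)/4.5356) ≈ 183.68 dpm.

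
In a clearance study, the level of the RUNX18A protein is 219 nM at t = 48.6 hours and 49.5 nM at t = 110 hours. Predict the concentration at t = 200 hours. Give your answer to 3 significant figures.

5.60 nM

Over Δt = 110 − 48.6 = 61.4 hours, the level fell by a factor of 219/49.5 ≈ 4.4242.
n = log₂(4.4242) ≈ 2.1454 half-lives, so t½ = 61.4/2.1454 ≈ 28.619 hours.
From t = 110 to t = 200: 49.5 × (1/2)^((200−110)/28.619) ≈ 5.5967 nM.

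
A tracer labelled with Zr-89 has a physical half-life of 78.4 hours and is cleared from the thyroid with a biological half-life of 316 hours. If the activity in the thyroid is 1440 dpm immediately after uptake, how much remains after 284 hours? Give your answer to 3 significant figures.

1/t_eff = 1/t_phys + 1/t_biol = 1/78.4 + 1/316 = 0.01592 per hour.
t_eff = 78.4 × 316 / (78.4 + 316) ≈ 62.815 hours.
Remaining = 1440 × (1/2)^(284/62.815) = 1440 × (1/2)^4.5212 ≈ 62.712 dpm.

62.7 dpm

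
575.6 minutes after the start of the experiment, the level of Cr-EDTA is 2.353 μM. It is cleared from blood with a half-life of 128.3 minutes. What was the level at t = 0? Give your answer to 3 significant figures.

52.7 μM

Number of half-lives elapsed: n = 575.6/128.3 ≈ 4.4864.
A₀ = A × 2^n = 2.353 × 2^4.4864 = 2.353 × 22.414 ≈ 52.741 μM.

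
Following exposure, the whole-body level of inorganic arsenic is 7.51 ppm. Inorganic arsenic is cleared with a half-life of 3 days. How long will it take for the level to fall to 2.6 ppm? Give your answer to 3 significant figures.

Fraction remaining = 2.6/7.51 ≈ 0.34621.
n = log₂(7.51/2.6) = ln(2.8885)/ln 2 ≈ 1.5303 half-lives.
t = n × t½ = 1.5303 × 3 ≈ 4.5909 days.

4.59 days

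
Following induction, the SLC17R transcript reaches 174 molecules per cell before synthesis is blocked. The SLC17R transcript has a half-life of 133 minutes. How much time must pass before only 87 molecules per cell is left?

133 minutes

87/174 = 1/2, so 1 half-life has elapsed.
t = 1 × 133 = 133 minutes.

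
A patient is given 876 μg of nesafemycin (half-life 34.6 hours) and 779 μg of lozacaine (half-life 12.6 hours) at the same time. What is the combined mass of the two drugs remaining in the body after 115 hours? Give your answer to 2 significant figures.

nesafemycin: 876 × (1/2)^(115/34.6) = 876 × (1/2)^3.3237 ≈ 87.493 μg.
lozacaine: 779 × (1/2)^(115/12.6) = 779 × (1/2)^9.127 ≈ 1.3933 μg.
Total = 87.493 + 1.3933 ≈ 88.886 μg.

89 μg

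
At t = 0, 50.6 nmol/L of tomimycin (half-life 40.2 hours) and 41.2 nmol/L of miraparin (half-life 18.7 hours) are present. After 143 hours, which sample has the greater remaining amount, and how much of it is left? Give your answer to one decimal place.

tomimycin, 4.3 nmol/L

tomimycin: 50.6 × (1/2)^3.5572 ≈ 4.2986 nmol/L.
miraparin: 41.2 × (1/2)^7.6471 ≈ 0.20554 nmol/L.
Tomimycin has more remaining, at ≈ 4.2986 nmol/L.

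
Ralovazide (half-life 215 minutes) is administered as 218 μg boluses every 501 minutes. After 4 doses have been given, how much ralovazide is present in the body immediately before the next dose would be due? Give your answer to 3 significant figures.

The 4 doses were given 2004, 1503, 1002, 501 minutes ago.
Total = 218·(1/2)^(2004/215) + 218·(1/2)^(1503/215) + 218·(1/2)^(1002/215) + 218·(1/2)^(501/215)
      = 0.34086 + 1.7141 + 8.6202 + 43.35 ≈ 54.025 μg.

54.0 μg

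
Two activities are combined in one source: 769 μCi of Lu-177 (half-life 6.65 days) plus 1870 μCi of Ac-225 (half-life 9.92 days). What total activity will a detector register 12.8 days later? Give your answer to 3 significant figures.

967 μCi

Lu-177: 769 × (1/2)^(12.8/6.65) = 769 × (1/2)^1.9248 ≈ 202.54 μCi.
Ac-225: 1870 × (1/2)^(12.8/9.92) = 1870 × (1/2)^1.2903 ≈ 764.57 μCi.
Total = 202.54 + 764.57 ≈ 967.1 μCi.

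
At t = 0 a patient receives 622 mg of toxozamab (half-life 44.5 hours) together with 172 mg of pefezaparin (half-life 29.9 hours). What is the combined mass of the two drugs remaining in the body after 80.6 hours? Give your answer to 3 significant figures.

toxozamab: 622 × (1/2)^(80.6/44.5) = 622 × (1/2)^1.8112 ≈ 177.24 mg.
pefezaparin: 172 × (1/2)^(80.6/29.9) = 172 × (1/2)^2.6957 ≈ 26.549 mg.
Total = 177.24 + 26.549 ≈ 203.79 mg.

204 mg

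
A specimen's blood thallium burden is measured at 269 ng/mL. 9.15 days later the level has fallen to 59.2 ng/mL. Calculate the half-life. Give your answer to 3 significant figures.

4.19 days

A/A₀ = 59.2/269 ≈ 0.22007.
n = log₂(4.5439) ≈ 2.1839 half-lives elapsed in 9.15 days.
t½ = 9.15/2.1839 ≈ 4.1897 days.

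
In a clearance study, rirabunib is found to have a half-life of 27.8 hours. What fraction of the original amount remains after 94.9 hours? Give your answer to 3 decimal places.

0.094

n = 94.9/27.8 ≈ 3.4137 half-lives.
Fraction remaining = (1/2)^3.4137 ≈ 0.093839.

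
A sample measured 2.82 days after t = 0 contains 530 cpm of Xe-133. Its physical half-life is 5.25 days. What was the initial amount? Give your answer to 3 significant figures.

Number of half-lives elapsed: n = 2.82/5.25 ≈ 0.53714.
A₀ = A × 2^n = 530 × 2^0.53714 = 530 × 1.4511 ≈ 769.08 cpm.

769 cpm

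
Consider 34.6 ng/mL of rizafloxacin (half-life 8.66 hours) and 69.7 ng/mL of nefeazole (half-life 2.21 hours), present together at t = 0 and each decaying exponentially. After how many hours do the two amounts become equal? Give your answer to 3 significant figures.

3.00 hours

Set 34.6·(1/2)^(t/8.66) = 69.7·(1/2)^(t/2.21).
Taking log₂: log₂(34.6/69.7) = t·(1/8.66 − 1/2.21).
log₂(0.49641) = -1.0104; 1/8.66 − 1/2.21 = -0.33702.
t = -1.0104 / -0.33702 ≈ 2.998 hours.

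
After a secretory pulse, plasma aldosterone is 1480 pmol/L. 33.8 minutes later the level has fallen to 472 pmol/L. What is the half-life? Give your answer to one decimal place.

A/A₀ = 472/1480 ≈ 0.31892.
n = log₂(3.1356) ≈ 1.6487 half-lives elapsed in 33.8 minutes.
t½ = 33.8/1.6487 ≈ 20.501 minutes.

20.5 minutes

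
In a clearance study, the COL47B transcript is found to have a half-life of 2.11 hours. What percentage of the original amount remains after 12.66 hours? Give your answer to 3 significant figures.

1.56%

n = 12.66/2.11 ≈ 6 half-lives.
Fraction remaining = (1/2)^6 ≈ 0.015625, i.e. 1.5625%.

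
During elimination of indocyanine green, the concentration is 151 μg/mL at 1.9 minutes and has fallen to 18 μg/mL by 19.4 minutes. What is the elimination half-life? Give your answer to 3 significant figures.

5.70 minutes

Over Δt = 19.4 − 1.9 = 17.5 minutes, the level fell by a factor of 151/18 ≈ 8.3889.
n = log₂(8.3889) ≈ 3.0685 half-lives, so t½ = 17.5/3.0685 ≈ 5.7031 minutes.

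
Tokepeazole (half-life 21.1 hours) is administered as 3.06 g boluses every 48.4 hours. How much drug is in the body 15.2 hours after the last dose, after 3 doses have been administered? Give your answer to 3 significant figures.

2.31 g

The 3 doses were given 112, 63.6, 15.2 hours ago.
Total = 3.06·(1/2)^(112/21.1) + 3.06·(1/2)^(63.6/21.1) + 3.06·(1/2)^(15.2/21.1)
      = 0.077239 + 0.37875 + 1.8572 ≈ 2.3132 g.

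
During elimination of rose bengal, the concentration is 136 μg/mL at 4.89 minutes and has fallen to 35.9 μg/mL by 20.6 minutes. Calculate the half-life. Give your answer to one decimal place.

Over Δt = 20.6 − 4.89 = 15.71 minutes, the level fell by a factor of 136/35.9 ≈ 3.7883.
n = log₂(3.7883) ≈ 1.9216 half-lives, so t½ = 15.71/1.9216 ≈ 8.1757 minutes.

8.2 minutes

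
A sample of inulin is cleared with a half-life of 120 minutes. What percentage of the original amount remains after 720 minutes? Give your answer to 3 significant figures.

1.56%

n = 720/120 ≈ 6 half-lives.
Fraction remaining = (1/2)^6 ≈ 0.015625, i.e. 1.5625%.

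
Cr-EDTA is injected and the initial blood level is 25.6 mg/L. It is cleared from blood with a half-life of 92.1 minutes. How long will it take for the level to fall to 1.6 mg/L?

1.6/25.6 = 1/16, so 4 half-lives have elapsed.
t = 4 × 92.1 = 368.4 minutes.

368.4 minutes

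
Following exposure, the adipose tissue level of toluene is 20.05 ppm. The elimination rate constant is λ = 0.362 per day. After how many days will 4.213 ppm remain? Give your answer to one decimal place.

4.3 days

t½ = ln 2 / λ = 0.69315 / 0.362 ≈ 1.9148 days.
Fraction remaining = 4.213/20.05 ≈ 0.21012.
n = log₂(20.05/4.213) = ln(4.7591)/ln 2 ≈ 2.2507 half-lives.
t = n × t½ = 2.2507 × 1.9148 ≈ 4.3095 days.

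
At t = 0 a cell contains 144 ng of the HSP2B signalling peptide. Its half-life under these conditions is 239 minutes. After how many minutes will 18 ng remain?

18/144 = 1/8, so 3 half-lives have elapsed.
t = 3 × 239 = 717 minutes.

717 minutes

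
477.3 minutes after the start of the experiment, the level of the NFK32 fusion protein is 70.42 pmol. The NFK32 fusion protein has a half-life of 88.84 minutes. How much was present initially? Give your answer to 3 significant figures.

Number of half-lives elapsed: n = 477.3/88.84 ≈ 5.3726.
A₀ = A × 2^n = 70.42 × 2^5.3726 = 70.42 × 41.429 ≈ 2917.5 pmol.

2920 pmol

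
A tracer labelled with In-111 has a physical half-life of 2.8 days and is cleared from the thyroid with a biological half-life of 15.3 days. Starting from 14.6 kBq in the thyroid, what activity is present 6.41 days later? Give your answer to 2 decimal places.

2.23 kBq

1/t_eff = 1/t_phys + 1/t_biol = 1/2.8 + 1/15.3 = 0.4225 per day.
t_eff = 2.8 × 15.3 / (2.8 + 15.3) ≈ 2.3669 days.
Remaining = 14.6 × (1/2)^(6.41/2.3669) = 14.6 × (1/2)^2.7082 ≈ 2.234 kBq.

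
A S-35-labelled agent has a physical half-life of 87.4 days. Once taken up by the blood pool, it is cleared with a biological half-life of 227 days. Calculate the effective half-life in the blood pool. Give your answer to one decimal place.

63.1 days

1/t_eff = 1/t_phys + 1/t_biol = 1/87.4 + 1/227 = 0.015847 per day.
t_eff = 87.4 × 227 / (87.4 + 227) ≈ 63.104 days.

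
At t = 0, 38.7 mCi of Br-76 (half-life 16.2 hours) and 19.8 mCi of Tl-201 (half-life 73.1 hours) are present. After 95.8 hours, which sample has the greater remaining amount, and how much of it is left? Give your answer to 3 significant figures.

Tl-201, 7.98 mCi

Br-76: 38.7 × (1/2)^5.9136 ≈ 0.64202 mCi.
Tl-201: 19.8 × (1/2)^1.3105 ≈ 7.9828 mCi.
Tl-201 has more remaining, at ≈ 7.9828 mCi.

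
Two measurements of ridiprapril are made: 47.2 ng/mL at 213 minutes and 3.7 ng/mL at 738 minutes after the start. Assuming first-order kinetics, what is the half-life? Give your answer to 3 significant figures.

Over Δt = 738 − 213 = 525 minutes, the level fell by a factor of 47.2/3.7 ≈ 12.757.
n = log₂(12.757) ≈ 3.6732 half-lives, so t½ = 525/3.6732 ≈ 142.93 minutes.

143 minutes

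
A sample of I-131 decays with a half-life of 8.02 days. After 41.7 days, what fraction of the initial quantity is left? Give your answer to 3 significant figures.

0.0272

n = 41.7/8.02 ≈ 5.1995 half-lives.
Fraction remaining = (1/2)^5.1995 ≈ 0.027214.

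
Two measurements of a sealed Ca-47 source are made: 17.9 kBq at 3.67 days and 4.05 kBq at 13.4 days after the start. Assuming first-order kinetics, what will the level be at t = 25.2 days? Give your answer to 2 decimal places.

Over Δt = 13.4 − 3.67 = 9.73 days, the level fell by a factor of 17.9/4.05 ≈ 4.4198.
n = log₂(4.4198) ≈ 2.144 half-lives, so t½ = 9.73/2.144 ≈ 4.5383 days.
From t = 13.4 to t = 25.2: 4.05 × (1/2)^((25.2−13.4)/4.5383) ≈ 0.66796 kBq.

0.67 kBq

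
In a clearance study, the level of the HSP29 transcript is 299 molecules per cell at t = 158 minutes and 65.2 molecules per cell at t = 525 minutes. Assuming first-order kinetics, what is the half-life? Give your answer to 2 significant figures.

Over Δt = 525 − 158 = 367 minutes, the level fell by a factor of 299/65.2 ≈ 4.5859.
n = log₂(4.5859) ≈ 2.1972 half-lives, so t½ = 367/2.1972 ≈ 167.03 minutes.

170 minutes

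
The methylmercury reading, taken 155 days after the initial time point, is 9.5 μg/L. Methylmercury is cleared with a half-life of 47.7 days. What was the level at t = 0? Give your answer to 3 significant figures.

90.3 μg/L

Number of half-lives elapsed: n = 155/47.7 ≈ 3.2495.
A₀ = A × 2^n = 9.5 × 2^3.2495 = 9.5 × 9.5102 ≈ 90.347 μg/L.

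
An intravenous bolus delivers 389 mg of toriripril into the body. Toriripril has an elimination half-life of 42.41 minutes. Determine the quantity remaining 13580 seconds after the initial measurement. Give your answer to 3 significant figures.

Convert the elapsed time: 13580 seconds = 226.333 minutes.
Number of half-lives: n = 226.333/42.41 ≈ 5.3368.
Remaining = 389 × (1/2)^5.3368 = 389 × 0.024744 ≈ 9.6253 mg.

9.63 mg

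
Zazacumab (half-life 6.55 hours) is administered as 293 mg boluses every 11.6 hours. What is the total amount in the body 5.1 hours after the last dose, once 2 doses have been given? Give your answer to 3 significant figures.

221 mg

The 2 doses were given 16.7, 5.1 hours ago.
Total = 293·(1/2)^(16.7/6.55) + 293·(1/2)^(5.1/6.55)
      = 50.044 + 170.8 ≈ 220.84 mg.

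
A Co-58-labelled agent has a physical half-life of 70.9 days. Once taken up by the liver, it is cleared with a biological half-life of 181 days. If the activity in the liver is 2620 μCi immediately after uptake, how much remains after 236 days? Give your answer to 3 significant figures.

106 μCi

1/t_eff = 1/t_phys + 1/t_biol = 1/70.9 + 1/181 = 0.019629 per day.
t_eff = 70.9 × 181 / (70.9 + 181) ≈ 50.944 days.
Remaining = 2620 × (1/2)^(236/50.944) = 2620 × (1/2)^4.6325 ≈ 105.63 μCi.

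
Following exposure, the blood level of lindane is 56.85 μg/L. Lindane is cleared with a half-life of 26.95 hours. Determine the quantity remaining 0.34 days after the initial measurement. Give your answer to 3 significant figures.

46.1 μg/L

Convert the elapsed time: 0.34 days = 8.16 hours.
Number of half-lives: n = 8.16/26.95 ≈ 0.30278.
Remaining = 56.85 × (1/2)^0.30278 = 56.85 × 0.81069 ≈ 46.088 μg/L.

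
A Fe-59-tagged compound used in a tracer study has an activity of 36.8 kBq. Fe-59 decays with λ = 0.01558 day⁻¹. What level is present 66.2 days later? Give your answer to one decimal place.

t½ = ln 2 / λ = 0.69315 / 0.01558 ≈ 44.49 days.
Number of half-lives: n = 66.2/44.49 ≈ 1.488.
Remaining = 36.8 × (1/2)^1.488 = 36.8 × 0.35651 ≈ 13.12 kBq.

13.1 kBq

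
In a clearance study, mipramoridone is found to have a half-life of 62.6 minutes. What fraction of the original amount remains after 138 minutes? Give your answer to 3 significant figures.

n = 138/62.6 ≈ 2.2045 half-lives.
Fraction remaining = (1/2)^2.2045 ≈ 0.21696.

0.217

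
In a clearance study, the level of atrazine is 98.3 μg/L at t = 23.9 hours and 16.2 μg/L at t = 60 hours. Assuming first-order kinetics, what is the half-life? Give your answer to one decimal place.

13.9 hours

Over Δt = 60 − 23.9 = 36.1 hours, the level fell by a factor of 98.3/16.2 ≈ 6.0679.
n = log₂(6.0679) ≈ 2.6012 half-lives, so t½ = 36.1/2.6012 ≈ 13.878 hours.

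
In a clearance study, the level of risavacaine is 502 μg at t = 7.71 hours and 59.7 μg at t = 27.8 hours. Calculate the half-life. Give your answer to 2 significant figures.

6.5 hours

Over Δt = 27.8 − 7.71 = 20.09 hours, the level fell by a factor of 502/59.7 ≈ 8.4087.
n = log₂(8.4087) ≈ 3.0719 half-lives, so t½ = 20.09/3.0719 ≈ 6.54 hours.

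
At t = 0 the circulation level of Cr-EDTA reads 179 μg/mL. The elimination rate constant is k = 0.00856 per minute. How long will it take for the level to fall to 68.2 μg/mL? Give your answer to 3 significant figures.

t½ = ln 2 / k = 0.69315 / 0.00856 ≈ 80.975 minutes.
Fraction remaining = 68.2/179 ≈ 0.38101.
n = log₂(179/68.2) = ln(2.6246)/ln 2 ≈ 1.3921 half-lives.
t = n × t½ = 1.3921 × 80.975 ≈ 112.73 minutes.

113 minutes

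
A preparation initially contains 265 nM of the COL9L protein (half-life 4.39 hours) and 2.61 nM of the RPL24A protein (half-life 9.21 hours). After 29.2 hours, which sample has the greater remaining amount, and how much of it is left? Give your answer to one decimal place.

COL9L protein, 2.6 nM

COL9L protein: 265 × (1/2)^6.6515 ≈ 2.636 nM.
RPL24A protein: 2.61 × (1/2)^3.1705 ≈ 0.28989 nM.
COL9L protein has more remaining, at ≈ 2.636 nM.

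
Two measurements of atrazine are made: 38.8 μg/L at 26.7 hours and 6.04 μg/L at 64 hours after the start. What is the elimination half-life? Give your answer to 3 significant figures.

Over Δt = 64 − 26.7 = 37.3 hours, the level fell by a factor of 38.8/6.04 ≈ 6.4238.
n = log₂(6.4238) ≈ 2.6834 half-lives, so t½ = 37.3/2.6834 ≈ 13.9 hours.

13.9 hours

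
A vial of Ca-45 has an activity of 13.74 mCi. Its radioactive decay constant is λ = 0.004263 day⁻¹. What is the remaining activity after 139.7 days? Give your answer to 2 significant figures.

t½ = ln 2 / λ = 0.69315 / 0.004263 ≈ 162.6 days.
Number of half-lives: n = 139.7/162.6 ≈ 0.85918.
Remaining = 13.74 × (1/2)^0.85918 = 13.74 × 0.55126 ≈ 7.5744 mCi.

7.6 mCi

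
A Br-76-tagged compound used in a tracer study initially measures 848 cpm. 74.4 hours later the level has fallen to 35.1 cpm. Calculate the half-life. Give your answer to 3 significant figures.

A/A₀ = 35.1/848 ≈ 0.041392.
n = log₂(24.16) ≈ 4.5945 half-lives elapsed in 74.4 hours.
t½ = 74.4/4.5945 ≈ 16.193 hours.

16.2 hours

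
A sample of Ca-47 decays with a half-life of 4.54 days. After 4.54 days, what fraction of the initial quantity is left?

0.5

n = 4.54/4.54 ≈ 1 half-life.
Fraction remaining = (1/2)^1 ≈ 0.5.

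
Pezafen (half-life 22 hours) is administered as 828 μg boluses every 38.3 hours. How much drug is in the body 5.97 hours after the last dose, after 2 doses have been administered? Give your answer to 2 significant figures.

890 μg

The 2 doses were given 44.27, 5.97 hours ago.
Total = 828·(1/2)^(44.27/22) + 828·(1/2)^(5.97/22)
      = 205.25 + 686.03 ≈ 891.27 μg.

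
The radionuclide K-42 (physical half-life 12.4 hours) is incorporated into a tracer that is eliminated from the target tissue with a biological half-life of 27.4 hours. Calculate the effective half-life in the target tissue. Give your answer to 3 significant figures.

1/t_eff = 1/t_phys + 1/t_biol = 1/12.4 + 1/27.4 = 0.11714 per hour.
t_eff = 12.4 × 27.4 / (12.4 + 27.4) ≈ 8.5367 hours.

8.54 hours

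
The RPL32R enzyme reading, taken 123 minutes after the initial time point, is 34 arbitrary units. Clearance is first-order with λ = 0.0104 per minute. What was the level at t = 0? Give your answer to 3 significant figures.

t½ = ln 2 / λ = 0.69315 / 0.0104 ≈ 66.649 minutes.
Number of half-lives elapsed: n = 123/66.649 ≈ 1.8455.
A₀ = A × 2^n = 34 × 2^1.8455 = 34 × 3.5938 ≈ 122.19 arbitrary units.

122 arbitrary units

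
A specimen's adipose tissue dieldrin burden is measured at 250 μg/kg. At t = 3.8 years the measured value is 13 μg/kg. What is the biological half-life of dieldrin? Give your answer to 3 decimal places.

0.891 years

A/A₀ = 13/250 ≈ 0.052.
n = log₂(19.231) ≈ 4.2653 half-lives elapsed in 3.8 years.
t½ = 3.8/4.2653 ≈ 0.8909 years.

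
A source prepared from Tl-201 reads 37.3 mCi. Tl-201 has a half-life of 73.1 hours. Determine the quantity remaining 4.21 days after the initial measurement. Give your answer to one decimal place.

Convert the elapsed time: 4.21 days = 101.04 hours.
Number of half-lives: n = 101.04/73.1 ≈ 1.3822.
Remaining = 37.3 × (1/2)^1.3822 = 37.3 × 0.38363 ≈ 14.309 mCi.

14.3 mCi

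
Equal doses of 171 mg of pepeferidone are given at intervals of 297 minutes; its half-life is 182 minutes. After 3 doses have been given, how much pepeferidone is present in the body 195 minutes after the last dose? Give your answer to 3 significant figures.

116 mg

The 3 doses were given 789, 492, 195 minutes ago.
Total = 171·(1/2)^(789/182) + 171·(1/2)^(492/182) + 171·(1/2)^(195/182)
      = 8.4719 + 26.256 + 81.37 ≈ 116.1 mg.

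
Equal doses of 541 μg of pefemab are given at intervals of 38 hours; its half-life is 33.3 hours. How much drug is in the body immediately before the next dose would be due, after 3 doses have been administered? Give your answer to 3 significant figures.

407 μg

The 3 doses were given 114, 76, 38 hours ago.
Total = 541·(1/2)^(114/33.3) + 541·(1/2)^(76/33.3) + 541·(1/2)^(38/33.3)
      = 50.425 + 111.21 + 245.29 ≈ 406.93 μg.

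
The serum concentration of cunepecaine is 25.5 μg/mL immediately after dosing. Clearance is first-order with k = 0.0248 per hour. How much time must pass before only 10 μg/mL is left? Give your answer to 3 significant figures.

t½ = ln 2 / k = 0.69315 / 0.0248 ≈ 27.949 hours.
Fraction remaining = 10/25.5 ≈ 0.39216.
n = log₂(25.5/10) = ln(2.55)/ln 2 ≈ 1.3505 half-lives.
t = n × t½ = 1.3505 × 27.949 ≈ 37.746 hours.

37.7 hours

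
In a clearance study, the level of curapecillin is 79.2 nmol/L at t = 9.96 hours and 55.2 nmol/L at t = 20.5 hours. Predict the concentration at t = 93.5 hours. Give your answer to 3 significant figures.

4.53 nmol/L

Over Δt = 20.5 − 9.96 = 10.54 hours, the level fell by a factor of 79.2/55.2 ≈ 1.4348.
n = log₂(1.4348) ≈ 0.52083 half-lives, so t½ = 10.54/0.52083 ≈ 20.237 hours.
From t = 20.5 to t = 93.5: 55.2 × (1/2)^((93.5−20.5)/20.237) ≈ 4.5294 nmol/L.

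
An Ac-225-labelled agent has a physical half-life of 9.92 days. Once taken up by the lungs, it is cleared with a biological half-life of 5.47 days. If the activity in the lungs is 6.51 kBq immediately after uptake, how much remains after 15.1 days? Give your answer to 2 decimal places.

1/t_eff = 1/t_phys + 1/t_biol = 1/9.92 + 1/5.47 = 0.28362 per day.
t_eff = 9.92 × 5.47 / (9.92 + 5.47) ≈ 3.5258 days.
Remaining = 6.51 × (1/2)^(15.1/3.5258) = 6.51 × (1/2)^4.2827 ≈ 0.33447 kBq.

0.33 kBq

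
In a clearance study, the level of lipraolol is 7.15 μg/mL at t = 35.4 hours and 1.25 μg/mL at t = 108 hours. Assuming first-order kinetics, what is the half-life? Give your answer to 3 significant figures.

28.9 hours

Over Δt = 108 − 35.4 = 72.6 hours, the level fell by a factor of 7.15/1.25 ≈ 5.72.
n = log₂(5.72) ≈ 2.516 half-lives, so t½ = 72.6/2.516 ≈ 28.855 hours.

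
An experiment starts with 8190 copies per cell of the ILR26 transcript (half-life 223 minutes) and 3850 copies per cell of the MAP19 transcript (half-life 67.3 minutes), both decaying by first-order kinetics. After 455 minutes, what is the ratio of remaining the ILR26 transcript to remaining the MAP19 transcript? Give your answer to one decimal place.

56.1

ILR26 transcript: 8190 × (1/2)^(455/223) = 8190 × (1/2)^2.0404 ≈ 1991 copies per cell.
MAP19 transcript: 3850 × (1/2)^(455/67.3) = 3850 × (1/2)^6.7608 ≈ 35.503 copies per cell.
Ratio ≈ 1991 / 35.503 ≈ 56.08.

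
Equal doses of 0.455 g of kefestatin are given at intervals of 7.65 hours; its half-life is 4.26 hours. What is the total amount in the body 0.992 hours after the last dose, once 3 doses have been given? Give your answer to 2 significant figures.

The 3 doses were given 16.292, 8.642, 0.992 hours ago.
Total = 0.455·(1/2)^(16.292/4.26) + 0.455·(1/2)^(8.642/4.26) + 0.455·(1/2)^(0.992/4.26)
      = 0.032118 + 0.11151 + 0.38718 ≈ 0.53081 g.

0.53 g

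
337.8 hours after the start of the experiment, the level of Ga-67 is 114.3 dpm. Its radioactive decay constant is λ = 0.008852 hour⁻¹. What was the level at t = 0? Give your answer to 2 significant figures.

t½ = ln 2 / λ = 0.69315 / 0.008852 ≈ 78.304 hours.
Number of half-lives elapsed: n = 337.8/78.304 ≈ 4.314.
A₀ = A × 2^n = 114.3 × 2^4.314 = 114.3 × 19.89 ≈ 2273.4 dpm.

2300 dpm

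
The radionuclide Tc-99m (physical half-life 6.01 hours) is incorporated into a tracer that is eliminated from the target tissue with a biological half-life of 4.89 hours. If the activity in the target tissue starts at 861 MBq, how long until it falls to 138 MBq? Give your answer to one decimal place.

1/t_eff = 1/t_phys + 1/t_biol = 1/6.01 + 1/4.89 = 0.37089 per hour.
t_eff = 6.01 × 4.89 / (6.01 + 4.89) ≈ 2.6962 hours.
n = log₂(861/138) ≈ 2.6413; t = 2.6413 × 2.6962 ≈ 7.1217 hours.

7.1 hours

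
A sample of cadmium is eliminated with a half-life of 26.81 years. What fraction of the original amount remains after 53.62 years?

0.25

n = 53.62/26.81 ≈ 2 half-lives.
Fraction remaining = (1/2)^2 ≈ 0.25.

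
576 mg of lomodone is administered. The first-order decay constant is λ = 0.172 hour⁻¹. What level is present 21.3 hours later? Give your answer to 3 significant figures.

t½ = ln 2 / λ = 0.69315 / 0.172 ≈ 4.0299 hours.
Number of half-lives: n = 21.3/4.0299 ≈ 5.2855.
Remaining = 576 × (1/2)^5.2855 = 576 × 0.02564 ≈ 14.769 mg.

14.8 mg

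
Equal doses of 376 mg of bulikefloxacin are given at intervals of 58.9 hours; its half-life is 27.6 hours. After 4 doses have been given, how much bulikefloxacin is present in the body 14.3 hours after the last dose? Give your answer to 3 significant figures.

339 mg

The 4 doses were given 191, 132.1, 73.2, 14.3 hours ago.
Total = 376·(1/2)^(191/27.6) + 376·(1/2)^(132.1/27.6) + 376·(1/2)^(73.2/27.6) + 376·(1/2)^(14.3/27.6)
      = 3.1044 + 13.627 + 59.814 + 262.55 ≈ 339.1 mg.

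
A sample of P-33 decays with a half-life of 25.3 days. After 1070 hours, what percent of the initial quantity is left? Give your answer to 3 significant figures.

29.5%

1070 hours = 44.5833 days.
n = 44.5833/25.3 ≈ 1.7622 half-lives.
Fraction remaining = (1/2)^1.7622 ≈ 0.2948, i.e. 29.48%.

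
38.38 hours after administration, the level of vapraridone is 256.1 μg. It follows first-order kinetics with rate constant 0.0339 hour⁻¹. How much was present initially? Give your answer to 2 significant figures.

t½ = ln 2 / k = 0.69315 / 0.0339 ≈ 20.447 hours.
Number of half-lives elapsed: n = 38.38/20.447 ≈ 1.8771.
A₀ = A × 2^n = 256.1 × 2^1.8771 = 256.1 × 3.6733 ≈ 940.72 μg.

940 μg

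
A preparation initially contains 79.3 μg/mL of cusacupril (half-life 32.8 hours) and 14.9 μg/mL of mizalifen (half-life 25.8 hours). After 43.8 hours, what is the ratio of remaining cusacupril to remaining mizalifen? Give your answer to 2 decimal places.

6.84

cusacupril: 79.3 × (1/2)^(43.8/32.8) = 79.3 × (1/2)^1.3354 ≈ 31.426 μg/mL.
mizalifen: 14.9 × (1/2)^(43.8/25.8) = 14.9 × (1/2)^1.6977 ≈ 4.5934 μg/mL.
Ratio ≈ 31.426 / 4.5934 ≈ 6.8415.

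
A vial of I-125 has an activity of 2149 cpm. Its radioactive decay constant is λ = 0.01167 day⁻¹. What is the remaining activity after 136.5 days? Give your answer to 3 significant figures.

437 cpm

t½ = ln 2 / λ = 0.69315 / 0.01167 ≈ 59.396 days.
Number of half-lives: n = 136.5/59.396 ≈ 2.2981.
Remaining = 2149 × (1/2)^2.2981 = 2149 × 0.20332 ≈ 436.94 cpm.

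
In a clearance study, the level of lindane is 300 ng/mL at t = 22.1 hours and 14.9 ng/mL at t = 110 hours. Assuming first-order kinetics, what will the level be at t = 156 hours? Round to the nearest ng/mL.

3 ng/mL

Over Δt = 110 − 22.1 = 87.9 hours, the level fell by a factor of 300/14.9 ≈ 20.134.
n = log₂(20.134) ≈ 4.3316 half-lives, so t½ = 87.9/4.3316 ≈ 20.293 hours.
From t = 110 to t = 156: 14.9 × (1/2)^((156−110)/20.293) ≈ 3.0961 ng/mL.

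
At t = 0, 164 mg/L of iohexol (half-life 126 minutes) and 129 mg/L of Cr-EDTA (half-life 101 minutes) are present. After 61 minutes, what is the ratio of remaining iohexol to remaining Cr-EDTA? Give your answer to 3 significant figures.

1.38

iohexol: 164 × (1/2)^(61/126) = 164 × (1/2)^0.48413 ≈ 117.25 mg/L.
Cr-EDTA: 129 × (1/2)^(61/101) = 129 × (1/2)^0.60396 ≈ 84.875 mg/L.
Ratio ≈ 117.25 / 84.875 ≈ 1.3814.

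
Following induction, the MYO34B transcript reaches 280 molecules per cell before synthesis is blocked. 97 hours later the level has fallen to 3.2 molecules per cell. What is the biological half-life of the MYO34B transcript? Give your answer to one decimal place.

A/A₀ = 3.2/280 ≈ 0.011429.
n = log₂(87.5) ≈ 6.4512 half-lives elapsed in 97 hours.
t½ = 97/6.4512 ≈ 15.036 hours.

15.0 hours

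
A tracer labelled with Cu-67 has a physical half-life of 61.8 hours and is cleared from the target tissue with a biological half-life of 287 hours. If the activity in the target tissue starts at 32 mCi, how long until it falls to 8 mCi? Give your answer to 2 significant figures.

100 hours

1/t_eff = 1/t_phys + 1/t_biol = 1/61.8 + 1/287 = 0.019666 per hour.
t_eff = 61.8 × 287 / (61.8 + 287) ≈ 50.85 hours.
n = log₂(32/8) ≈ 2; t = 2 × 50.85 ≈ 101.7 hours.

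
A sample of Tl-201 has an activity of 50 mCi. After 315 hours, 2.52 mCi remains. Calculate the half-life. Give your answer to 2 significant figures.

73 hours

A/A₀ = 2.52/50 ≈ 0.0504.
n = log₂(19.841) ≈ 4.3104 half-lives elapsed in 315 hours.
t½ = 315/4.3104 ≈ 73.079 hours.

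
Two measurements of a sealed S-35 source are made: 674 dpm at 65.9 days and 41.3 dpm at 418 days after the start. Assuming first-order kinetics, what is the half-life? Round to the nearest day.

87 days

Over Δt = 418 − 65.9 = 352.1 days, the level fell by a factor of 674/41.3 ≈ 16.32.
n = log₂(16.32) ≈ 4.0285 half-lives, so t½ = 352.1/4.0285 ≈ 87.402 days.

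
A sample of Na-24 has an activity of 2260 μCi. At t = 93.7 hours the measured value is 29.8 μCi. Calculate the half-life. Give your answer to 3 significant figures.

15.0 hours

A/A₀ = 29.8/2260 ≈ 0.013186.
n = log₂(75.839) ≈ 6.2449 half-lives elapsed in 93.7 hours.
t½ = 93.7/6.2449 ≈ 15.004 hours.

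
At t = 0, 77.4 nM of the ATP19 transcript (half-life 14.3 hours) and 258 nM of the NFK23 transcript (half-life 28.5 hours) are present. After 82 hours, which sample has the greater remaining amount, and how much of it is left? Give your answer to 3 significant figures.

ATP19 transcript: 77.4 × (1/2)^5.7343 ≈ 1.454 nM.
NFK23 transcript: 258 × (1/2)^2.8772 ≈ 35.115 nM.
NFK23 transcript has more remaining, at ≈ 35.115 nM.

NFK23 transcript, 35.1 nM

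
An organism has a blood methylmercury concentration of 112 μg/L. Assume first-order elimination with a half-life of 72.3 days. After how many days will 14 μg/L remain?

14/112 = 1/8, so 3 half-lives have elapsed.
t = 3 × 72.3 = 216.9 days.

216.9 days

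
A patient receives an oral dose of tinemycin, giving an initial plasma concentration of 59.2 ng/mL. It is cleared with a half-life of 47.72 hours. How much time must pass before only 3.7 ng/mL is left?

190.88 hours

3.7/59.2 = 1/16, so 4 half-lives have elapsed.
t = 4 × 47.72 = 190.88 hours.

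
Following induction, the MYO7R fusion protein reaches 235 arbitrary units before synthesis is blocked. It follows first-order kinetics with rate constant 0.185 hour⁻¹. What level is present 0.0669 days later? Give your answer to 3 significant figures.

175 arbitrary units

t½ = ln 2 / k = 0.69315 / 0.185 ≈ 3.7467 hours.
Convert the elapsed time: 0.0669 days = 1.6056 hours.
Number of half-lives: n = 1.6056/3.7467 ≈ 0.42853.
Remaining = 235 × (1/2)^0.42853 = 235 × 0.74302 ≈ 174.61 arbitrary units.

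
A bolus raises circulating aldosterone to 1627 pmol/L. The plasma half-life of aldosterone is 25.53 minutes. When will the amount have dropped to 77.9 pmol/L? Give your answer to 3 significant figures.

Fraction remaining = 77.9/1627 ≈ 0.04788.
n = log₂(1627/77.9) = ln(20.886)/ln 2 ≈ 4.3844 half-lives.
t = n × t½ = 4.3844 × 25.53 ≈ 111.93 minutes.

112 minutes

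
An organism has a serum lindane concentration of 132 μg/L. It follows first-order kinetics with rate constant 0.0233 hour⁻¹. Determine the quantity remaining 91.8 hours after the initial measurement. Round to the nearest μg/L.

t½ = ln 2 / k = 0.69315 / 0.0233 ≈ 29.749 hours.
Number of half-lives: n = 91.8/29.749 ≈ 3.0858.
Remaining = 132 × (1/2)^3.0858 = 132 × 0.11778 ≈ 15.547 μg/L.

16 μg/L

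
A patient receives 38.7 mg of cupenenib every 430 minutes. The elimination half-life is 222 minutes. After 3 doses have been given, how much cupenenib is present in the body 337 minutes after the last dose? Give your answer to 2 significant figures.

The 3 doses were given 1197, 767, 337 minutes ago.
Total = 38.7·(1/2)^(1197/222) + 38.7·(1/2)^(767/222) + 38.7·(1/2)^(337/222)
      = 0.9217 + 3.5291 + 13.513 ≈ 17.964 mg.

18 mg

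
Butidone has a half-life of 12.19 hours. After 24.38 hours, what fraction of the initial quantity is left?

n = 24.38/12.19 ≈ 2 half-lives.
Fraction remaining = (1/2)^2 ≈ 0.25.

0.25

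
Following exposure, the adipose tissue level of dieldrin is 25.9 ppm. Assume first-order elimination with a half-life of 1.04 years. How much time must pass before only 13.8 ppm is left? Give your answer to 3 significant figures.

0.945 years

Fraction remaining = 13.8/25.9 ≈ 0.53282.
n = log₂(25.9/13.8) = ln(1.8768)/ln 2 ≈ 0.90828 half-lives.
t = n × t½ = 0.90828 × 1.04 ≈ 0.94462 years.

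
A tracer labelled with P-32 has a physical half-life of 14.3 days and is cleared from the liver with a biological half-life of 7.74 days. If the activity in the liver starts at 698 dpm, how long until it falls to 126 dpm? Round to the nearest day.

12 days

1/t_eff = 1/t_phys + 1/t_biol = 1/14.3 + 1/7.74 = 0.19913 per day.
t_eff = 14.3 × 7.74 / (14.3 + 7.74) ≈ 5.0219 days.
n = log₂(698/126) ≈ 2.4698; t = 2.4698 × 5.0219 ≈ 12.403 days.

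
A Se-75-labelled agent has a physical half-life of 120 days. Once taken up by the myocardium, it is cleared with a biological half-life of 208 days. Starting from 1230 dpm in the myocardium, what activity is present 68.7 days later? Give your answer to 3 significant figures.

1/t_eff = 1/t_phys + 1/t_biol = 1/120 + 1/208 = 0.013141 per day.
t_eff = 120 × 208 / (120 + 208) ≈ 76.098 days.
Remaining = 1230 × (1/2)^(68.7/76.098) = 1230 × (1/2)^0.90279 ≈ 657.87 dpm.

658 dpm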